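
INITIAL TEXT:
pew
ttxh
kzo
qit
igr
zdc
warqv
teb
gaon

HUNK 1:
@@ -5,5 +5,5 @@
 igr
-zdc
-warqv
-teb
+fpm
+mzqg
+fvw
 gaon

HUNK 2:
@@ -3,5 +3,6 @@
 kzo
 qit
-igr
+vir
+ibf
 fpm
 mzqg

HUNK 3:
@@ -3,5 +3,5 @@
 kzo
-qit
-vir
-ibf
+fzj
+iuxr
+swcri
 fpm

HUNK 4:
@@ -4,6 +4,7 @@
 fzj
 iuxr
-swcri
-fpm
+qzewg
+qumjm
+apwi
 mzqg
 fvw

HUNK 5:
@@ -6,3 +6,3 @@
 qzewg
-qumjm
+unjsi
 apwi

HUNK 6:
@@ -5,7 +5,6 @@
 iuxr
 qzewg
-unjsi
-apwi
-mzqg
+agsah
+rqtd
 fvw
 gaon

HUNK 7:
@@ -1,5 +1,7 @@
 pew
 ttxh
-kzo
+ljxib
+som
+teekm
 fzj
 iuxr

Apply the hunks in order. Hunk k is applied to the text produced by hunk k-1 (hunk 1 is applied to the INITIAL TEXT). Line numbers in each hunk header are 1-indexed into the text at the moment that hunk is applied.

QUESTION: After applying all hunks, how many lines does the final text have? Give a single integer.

Answer: 12

Derivation:
Hunk 1: at line 5 remove [zdc,warqv,teb] add [fpm,mzqg,fvw] -> 9 lines: pew ttxh kzo qit igr fpm mzqg fvw gaon
Hunk 2: at line 3 remove [igr] add [vir,ibf] -> 10 lines: pew ttxh kzo qit vir ibf fpm mzqg fvw gaon
Hunk 3: at line 3 remove [qit,vir,ibf] add [fzj,iuxr,swcri] -> 10 lines: pew ttxh kzo fzj iuxr swcri fpm mzqg fvw gaon
Hunk 4: at line 4 remove [swcri,fpm] add [qzewg,qumjm,apwi] -> 11 lines: pew ttxh kzo fzj iuxr qzewg qumjm apwi mzqg fvw gaon
Hunk 5: at line 6 remove [qumjm] add [unjsi] -> 11 lines: pew ttxh kzo fzj iuxr qzewg unjsi apwi mzqg fvw gaon
Hunk 6: at line 5 remove [unjsi,apwi,mzqg] add [agsah,rqtd] -> 10 lines: pew ttxh kzo fzj iuxr qzewg agsah rqtd fvw gaon
Hunk 7: at line 1 remove [kzo] add [ljxib,som,teekm] -> 12 lines: pew ttxh ljxib som teekm fzj iuxr qzewg agsah rqtd fvw gaon
Final line count: 12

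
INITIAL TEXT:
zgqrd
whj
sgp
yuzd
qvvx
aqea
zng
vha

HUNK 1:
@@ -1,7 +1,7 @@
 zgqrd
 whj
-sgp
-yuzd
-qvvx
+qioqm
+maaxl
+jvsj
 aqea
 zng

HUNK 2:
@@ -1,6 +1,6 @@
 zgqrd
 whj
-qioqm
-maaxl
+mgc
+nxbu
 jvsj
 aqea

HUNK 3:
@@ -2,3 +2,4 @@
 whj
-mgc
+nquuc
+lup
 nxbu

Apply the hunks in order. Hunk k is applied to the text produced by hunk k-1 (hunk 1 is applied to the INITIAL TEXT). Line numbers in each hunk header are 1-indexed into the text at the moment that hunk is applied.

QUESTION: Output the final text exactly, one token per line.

Answer: zgqrd
whj
nquuc
lup
nxbu
jvsj
aqea
zng
vha

Derivation:
Hunk 1: at line 1 remove [sgp,yuzd,qvvx] add [qioqm,maaxl,jvsj] -> 8 lines: zgqrd whj qioqm maaxl jvsj aqea zng vha
Hunk 2: at line 1 remove [qioqm,maaxl] add [mgc,nxbu] -> 8 lines: zgqrd whj mgc nxbu jvsj aqea zng vha
Hunk 3: at line 2 remove [mgc] add [nquuc,lup] -> 9 lines: zgqrd whj nquuc lup nxbu jvsj aqea zng vha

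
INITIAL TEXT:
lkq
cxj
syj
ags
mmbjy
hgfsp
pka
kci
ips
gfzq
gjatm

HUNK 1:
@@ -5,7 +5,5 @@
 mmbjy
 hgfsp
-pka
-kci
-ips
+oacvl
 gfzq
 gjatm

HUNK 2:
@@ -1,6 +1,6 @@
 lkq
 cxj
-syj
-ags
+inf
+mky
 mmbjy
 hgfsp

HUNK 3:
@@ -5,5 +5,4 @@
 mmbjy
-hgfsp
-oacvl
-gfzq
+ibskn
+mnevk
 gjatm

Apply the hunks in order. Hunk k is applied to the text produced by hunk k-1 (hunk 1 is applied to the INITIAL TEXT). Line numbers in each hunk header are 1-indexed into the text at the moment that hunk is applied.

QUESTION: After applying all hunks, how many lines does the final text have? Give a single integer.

Hunk 1: at line 5 remove [pka,kci,ips] add [oacvl] -> 9 lines: lkq cxj syj ags mmbjy hgfsp oacvl gfzq gjatm
Hunk 2: at line 1 remove [syj,ags] add [inf,mky] -> 9 lines: lkq cxj inf mky mmbjy hgfsp oacvl gfzq gjatm
Hunk 3: at line 5 remove [hgfsp,oacvl,gfzq] add [ibskn,mnevk] -> 8 lines: lkq cxj inf mky mmbjy ibskn mnevk gjatm
Final line count: 8

Answer: 8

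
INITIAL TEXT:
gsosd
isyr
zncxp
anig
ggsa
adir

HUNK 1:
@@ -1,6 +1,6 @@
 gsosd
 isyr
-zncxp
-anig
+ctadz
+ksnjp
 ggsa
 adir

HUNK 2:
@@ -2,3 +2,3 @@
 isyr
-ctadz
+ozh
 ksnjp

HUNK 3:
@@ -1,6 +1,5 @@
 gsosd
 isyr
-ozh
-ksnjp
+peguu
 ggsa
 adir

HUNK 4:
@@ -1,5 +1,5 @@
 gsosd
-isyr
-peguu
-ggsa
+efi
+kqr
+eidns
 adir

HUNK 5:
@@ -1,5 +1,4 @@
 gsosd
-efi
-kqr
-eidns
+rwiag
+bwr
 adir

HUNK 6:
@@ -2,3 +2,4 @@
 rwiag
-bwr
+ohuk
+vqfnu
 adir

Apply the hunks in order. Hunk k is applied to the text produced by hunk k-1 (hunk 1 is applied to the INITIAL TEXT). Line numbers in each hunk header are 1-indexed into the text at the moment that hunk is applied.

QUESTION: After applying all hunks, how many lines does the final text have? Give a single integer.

Hunk 1: at line 1 remove [zncxp,anig] add [ctadz,ksnjp] -> 6 lines: gsosd isyr ctadz ksnjp ggsa adir
Hunk 2: at line 2 remove [ctadz] add [ozh] -> 6 lines: gsosd isyr ozh ksnjp ggsa adir
Hunk 3: at line 1 remove [ozh,ksnjp] add [peguu] -> 5 lines: gsosd isyr peguu ggsa adir
Hunk 4: at line 1 remove [isyr,peguu,ggsa] add [efi,kqr,eidns] -> 5 lines: gsosd efi kqr eidns adir
Hunk 5: at line 1 remove [efi,kqr,eidns] add [rwiag,bwr] -> 4 lines: gsosd rwiag bwr adir
Hunk 6: at line 2 remove [bwr] add [ohuk,vqfnu] -> 5 lines: gsosd rwiag ohuk vqfnu adir
Final line count: 5

Answer: 5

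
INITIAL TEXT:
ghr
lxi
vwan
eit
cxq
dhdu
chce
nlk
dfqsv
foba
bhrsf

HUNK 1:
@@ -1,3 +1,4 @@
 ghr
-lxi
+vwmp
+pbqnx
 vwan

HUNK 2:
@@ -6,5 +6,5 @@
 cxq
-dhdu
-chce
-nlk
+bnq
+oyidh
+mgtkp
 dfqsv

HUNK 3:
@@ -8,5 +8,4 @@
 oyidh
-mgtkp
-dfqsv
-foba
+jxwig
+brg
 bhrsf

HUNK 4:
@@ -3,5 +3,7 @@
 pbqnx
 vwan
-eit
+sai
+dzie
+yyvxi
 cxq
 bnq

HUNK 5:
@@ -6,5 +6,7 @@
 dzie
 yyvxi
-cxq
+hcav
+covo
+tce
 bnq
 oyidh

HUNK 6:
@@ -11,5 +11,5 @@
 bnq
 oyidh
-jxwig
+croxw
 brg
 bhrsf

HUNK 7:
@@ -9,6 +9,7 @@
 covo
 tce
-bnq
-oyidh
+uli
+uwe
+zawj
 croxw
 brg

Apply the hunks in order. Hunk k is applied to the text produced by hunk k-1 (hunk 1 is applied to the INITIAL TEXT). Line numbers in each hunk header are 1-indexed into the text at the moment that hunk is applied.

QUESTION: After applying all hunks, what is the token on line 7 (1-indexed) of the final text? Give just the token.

Hunk 1: at line 1 remove [lxi] add [vwmp,pbqnx] -> 12 lines: ghr vwmp pbqnx vwan eit cxq dhdu chce nlk dfqsv foba bhrsf
Hunk 2: at line 6 remove [dhdu,chce,nlk] add [bnq,oyidh,mgtkp] -> 12 lines: ghr vwmp pbqnx vwan eit cxq bnq oyidh mgtkp dfqsv foba bhrsf
Hunk 3: at line 8 remove [mgtkp,dfqsv,foba] add [jxwig,brg] -> 11 lines: ghr vwmp pbqnx vwan eit cxq bnq oyidh jxwig brg bhrsf
Hunk 4: at line 3 remove [eit] add [sai,dzie,yyvxi] -> 13 lines: ghr vwmp pbqnx vwan sai dzie yyvxi cxq bnq oyidh jxwig brg bhrsf
Hunk 5: at line 6 remove [cxq] add [hcav,covo,tce] -> 15 lines: ghr vwmp pbqnx vwan sai dzie yyvxi hcav covo tce bnq oyidh jxwig brg bhrsf
Hunk 6: at line 11 remove [jxwig] add [croxw] -> 15 lines: ghr vwmp pbqnx vwan sai dzie yyvxi hcav covo tce bnq oyidh croxw brg bhrsf
Hunk 7: at line 9 remove [bnq,oyidh] add [uli,uwe,zawj] -> 16 lines: ghr vwmp pbqnx vwan sai dzie yyvxi hcav covo tce uli uwe zawj croxw brg bhrsf
Final line 7: yyvxi

Answer: yyvxi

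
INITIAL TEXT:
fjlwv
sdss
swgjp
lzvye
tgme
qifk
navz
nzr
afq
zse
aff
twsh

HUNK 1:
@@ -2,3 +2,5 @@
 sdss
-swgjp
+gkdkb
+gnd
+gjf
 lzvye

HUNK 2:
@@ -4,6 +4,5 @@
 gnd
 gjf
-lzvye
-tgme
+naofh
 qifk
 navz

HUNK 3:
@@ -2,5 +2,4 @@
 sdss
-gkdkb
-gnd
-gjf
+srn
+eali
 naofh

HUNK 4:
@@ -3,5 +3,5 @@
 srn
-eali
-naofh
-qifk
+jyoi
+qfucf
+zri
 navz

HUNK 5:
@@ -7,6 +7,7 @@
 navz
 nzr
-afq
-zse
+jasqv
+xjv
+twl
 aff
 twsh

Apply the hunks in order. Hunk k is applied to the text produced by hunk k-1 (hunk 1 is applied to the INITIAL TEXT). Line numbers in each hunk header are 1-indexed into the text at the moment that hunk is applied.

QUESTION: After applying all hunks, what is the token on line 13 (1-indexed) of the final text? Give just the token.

Answer: twsh

Derivation:
Hunk 1: at line 2 remove [swgjp] add [gkdkb,gnd,gjf] -> 14 lines: fjlwv sdss gkdkb gnd gjf lzvye tgme qifk navz nzr afq zse aff twsh
Hunk 2: at line 4 remove [lzvye,tgme] add [naofh] -> 13 lines: fjlwv sdss gkdkb gnd gjf naofh qifk navz nzr afq zse aff twsh
Hunk 3: at line 2 remove [gkdkb,gnd,gjf] add [srn,eali] -> 12 lines: fjlwv sdss srn eali naofh qifk navz nzr afq zse aff twsh
Hunk 4: at line 3 remove [eali,naofh,qifk] add [jyoi,qfucf,zri] -> 12 lines: fjlwv sdss srn jyoi qfucf zri navz nzr afq zse aff twsh
Hunk 5: at line 7 remove [afq,zse] add [jasqv,xjv,twl] -> 13 lines: fjlwv sdss srn jyoi qfucf zri navz nzr jasqv xjv twl aff twsh
Final line 13: twsh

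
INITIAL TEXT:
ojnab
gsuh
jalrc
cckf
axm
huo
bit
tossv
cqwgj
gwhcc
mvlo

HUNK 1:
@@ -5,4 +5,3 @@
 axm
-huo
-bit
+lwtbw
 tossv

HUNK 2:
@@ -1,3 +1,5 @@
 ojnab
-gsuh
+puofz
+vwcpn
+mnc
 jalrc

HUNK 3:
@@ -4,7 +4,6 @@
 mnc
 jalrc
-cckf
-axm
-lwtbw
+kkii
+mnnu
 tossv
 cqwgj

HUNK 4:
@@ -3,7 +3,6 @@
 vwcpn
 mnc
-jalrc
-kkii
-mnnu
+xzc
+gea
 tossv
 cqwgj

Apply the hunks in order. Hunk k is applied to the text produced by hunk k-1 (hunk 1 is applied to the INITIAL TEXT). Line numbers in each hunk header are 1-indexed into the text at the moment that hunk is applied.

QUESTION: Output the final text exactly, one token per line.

Hunk 1: at line 5 remove [huo,bit] add [lwtbw] -> 10 lines: ojnab gsuh jalrc cckf axm lwtbw tossv cqwgj gwhcc mvlo
Hunk 2: at line 1 remove [gsuh] add [puofz,vwcpn,mnc] -> 12 lines: ojnab puofz vwcpn mnc jalrc cckf axm lwtbw tossv cqwgj gwhcc mvlo
Hunk 3: at line 4 remove [cckf,axm,lwtbw] add [kkii,mnnu] -> 11 lines: ojnab puofz vwcpn mnc jalrc kkii mnnu tossv cqwgj gwhcc mvlo
Hunk 4: at line 3 remove [jalrc,kkii,mnnu] add [xzc,gea] -> 10 lines: ojnab puofz vwcpn mnc xzc gea tossv cqwgj gwhcc mvlo

Answer: ojnab
puofz
vwcpn
mnc
xzc
gea
tossv
cqwgj
gwhcc
mvlo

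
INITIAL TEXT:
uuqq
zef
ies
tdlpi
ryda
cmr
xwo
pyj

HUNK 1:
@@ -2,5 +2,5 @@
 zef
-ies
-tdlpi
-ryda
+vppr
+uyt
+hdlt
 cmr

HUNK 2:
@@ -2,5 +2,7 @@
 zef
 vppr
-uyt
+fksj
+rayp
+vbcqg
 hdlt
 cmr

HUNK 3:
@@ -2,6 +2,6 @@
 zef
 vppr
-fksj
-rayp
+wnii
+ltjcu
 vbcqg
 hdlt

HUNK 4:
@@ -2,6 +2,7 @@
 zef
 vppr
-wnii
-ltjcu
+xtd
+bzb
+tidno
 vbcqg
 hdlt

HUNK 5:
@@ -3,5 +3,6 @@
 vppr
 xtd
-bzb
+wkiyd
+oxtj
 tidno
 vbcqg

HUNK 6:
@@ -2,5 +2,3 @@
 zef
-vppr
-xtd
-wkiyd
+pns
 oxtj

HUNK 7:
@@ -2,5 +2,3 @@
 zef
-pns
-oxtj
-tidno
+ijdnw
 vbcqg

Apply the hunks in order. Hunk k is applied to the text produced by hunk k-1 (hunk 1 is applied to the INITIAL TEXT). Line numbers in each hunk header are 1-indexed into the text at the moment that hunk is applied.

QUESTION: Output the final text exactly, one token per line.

Answer: uuqq
zef
ijdnw
vbcqg
hdlt
cmr
xwo
pyj

Derivation:
Hunk 1: at line 2 remove [ies,tdlpi,ryda] add [vppr,uyt,hdlt] -> 8 lines: uuqq zef vppr uyt hdlt cmr xwo pyj
Hunk 2: at line 2 remove [uyt] add [fksj,rayp,vbcqg] -> 10 lines: uuqq zef vppr fksj rayp vbcqg hdlt cmr xwo pyj
Hunk 3: at line 2 remove [fksj,rayp] add [wnii,ltjcu] -> 10 lines: uuqq zef vppr wnii ltjcu vbcqg hdlt cmr xwo pyj
Hunk 4: at line 2 remove [wnii,ltjcu] add [xtd,bzb,tidno] -> 11 lines: uuqq zef vppr xtd bzb tidno vbcqg hdlt cmr xwo pyj
Hunk 5: at line 3 remove [bzb] add [wkiyd,oxtj] -> 12 lines: uuqq zef vppr xtd wkiyd oxtj tidno vbcqg hdlt cmr xwo pyj
Hunk 6: at line 2 remove [vppr,xtd,wkiyd] add [pns] -> 10 lines: uuqq zef pns oxtj tidno vbcqg hdlt cmr xwo pyj
Hunk 7: at line 2 remove [pns,oxtj,tidno] add [ijdnw] -> 8 lines: uuqq zef ijdnw vbcqg hdlt cmr xwo pyj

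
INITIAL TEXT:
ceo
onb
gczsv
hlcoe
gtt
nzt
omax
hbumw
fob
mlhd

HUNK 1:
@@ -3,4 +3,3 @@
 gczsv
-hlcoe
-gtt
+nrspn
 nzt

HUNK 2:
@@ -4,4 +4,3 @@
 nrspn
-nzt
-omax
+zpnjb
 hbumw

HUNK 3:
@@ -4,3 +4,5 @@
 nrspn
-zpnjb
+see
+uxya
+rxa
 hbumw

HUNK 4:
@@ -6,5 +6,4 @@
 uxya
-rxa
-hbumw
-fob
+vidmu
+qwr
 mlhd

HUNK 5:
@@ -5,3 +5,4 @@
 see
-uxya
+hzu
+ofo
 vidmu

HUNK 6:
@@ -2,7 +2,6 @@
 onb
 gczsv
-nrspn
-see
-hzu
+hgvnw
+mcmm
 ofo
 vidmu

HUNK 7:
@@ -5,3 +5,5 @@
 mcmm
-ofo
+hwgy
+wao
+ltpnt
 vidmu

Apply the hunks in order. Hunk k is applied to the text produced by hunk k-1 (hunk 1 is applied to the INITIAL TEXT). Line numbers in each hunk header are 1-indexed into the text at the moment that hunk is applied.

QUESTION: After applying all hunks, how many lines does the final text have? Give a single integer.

Answer: 11

Derivation:
Hunk 1: at line 3 remove [hlcoe,gtt] add [nrspn] -> 9 lines: ceo onb gczsv nrspn nzt omax hbumw fob mlhd
Hunk 2: at line 4 remove [nzt,omax] add [zpnjb] -> 8 lines: ceo onb gczsv nrspn zpnjb hbumw fob mlhd
Hunk 3: at line 4 remove [zpnjb] add [see,uxya,rxa] -> 10 lines: ceo onb gczsv nrspn see uxya rxa hbumw fob mlhd
Hunk 4: at line 6 remove [rxa,hbumw,fob] add [vidmu,qwr] -> 9 lines: ceo onb gczsv nrspn see uxya vidmu qwr mlhd
Hunk 5: at line 5 remove [uxya] add [hzu,ofo] -> 10 lines: ceo onb gczsv nrspn see hzu ofo vidmu qwr mlhd
Hunk 6: at line 2 remove [nrspn,see,hzu] add [hgvnw,mcmm] -> 9 lines: ceo onb gczsv hgvnw mcmm ofo vidmu qwr mlhd
Hunk 7: at line 5 remove [ofo] add [hwgy,wao,ltpnt] -> 11 lines: ceo onb gczsv hgvnw mcmm hwgy wao ltpnt vidmu qwr mlhd
Final line count: 11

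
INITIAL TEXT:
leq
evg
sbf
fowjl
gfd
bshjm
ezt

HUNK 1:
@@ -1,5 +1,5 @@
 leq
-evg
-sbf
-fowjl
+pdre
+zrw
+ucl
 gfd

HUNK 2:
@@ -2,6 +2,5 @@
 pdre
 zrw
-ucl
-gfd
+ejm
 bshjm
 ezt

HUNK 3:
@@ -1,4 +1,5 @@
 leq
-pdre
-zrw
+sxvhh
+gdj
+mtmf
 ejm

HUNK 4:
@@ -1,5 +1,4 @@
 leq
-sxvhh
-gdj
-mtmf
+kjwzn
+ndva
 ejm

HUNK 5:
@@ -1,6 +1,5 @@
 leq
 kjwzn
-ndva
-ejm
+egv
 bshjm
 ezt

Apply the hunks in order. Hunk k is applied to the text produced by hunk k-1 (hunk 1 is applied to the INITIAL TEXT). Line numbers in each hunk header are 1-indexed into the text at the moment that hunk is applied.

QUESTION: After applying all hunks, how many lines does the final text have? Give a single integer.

Hunk 1: at line 1 remove [evg,sbf,fowjl] add [pdre,zrw,ucl] -> 7 lines: leq pdre zrw ucl gfd bshjm ezt
Hunk 2: at line 2 remove [ucl,gfd] add [ejm] -> 6 lines: leq pdre zrw ejm bshjm ezt
Hunk 3: at line 1 remove [pdre,zrw] add [sxvhh,gdj,mtmf] -> 7 lines: leq sxvhh gdj mtmf ejm bshjm ezt
Hunk 4: at line 1 remove [sxvhh,gdj,mtmf] add [kjwzn,ndva] -> 6 lines: leq kjwzn ndva ejm bshjm ezt
Hunk 5: at line 1 remove [ndva,ejm] add [egv] -> 5 lines: leq kjwzn egv bshjm ezt
Final line count: 5

Answer: 5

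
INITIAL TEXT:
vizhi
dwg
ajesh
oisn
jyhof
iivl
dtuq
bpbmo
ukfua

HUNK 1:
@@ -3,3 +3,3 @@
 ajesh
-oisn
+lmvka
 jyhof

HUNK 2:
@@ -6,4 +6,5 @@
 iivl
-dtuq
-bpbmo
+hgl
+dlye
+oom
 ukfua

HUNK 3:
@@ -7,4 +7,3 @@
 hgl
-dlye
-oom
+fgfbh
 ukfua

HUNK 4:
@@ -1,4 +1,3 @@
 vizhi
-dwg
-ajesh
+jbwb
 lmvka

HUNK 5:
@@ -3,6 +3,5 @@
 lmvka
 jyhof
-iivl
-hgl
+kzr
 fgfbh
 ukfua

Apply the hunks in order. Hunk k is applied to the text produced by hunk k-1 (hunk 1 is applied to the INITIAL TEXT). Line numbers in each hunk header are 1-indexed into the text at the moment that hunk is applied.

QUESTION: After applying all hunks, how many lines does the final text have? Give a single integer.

Hunk 1: at line 3 remove [oisn] add [lmvka] -> 9 lines: vizhi dwg ajesh lmvka jyhof iivl dtuq bpbmo ukfua
Hunk 2: at line 6 remove [dtuq,bpbmo] add [hgl,dlye,oom] -> 10 lines: vizhi dwg ajesh lmvka jyhof iivl hgl dlye oom ukfua
Hunk 3: at line 7 remove [dlye,oom] add [fgfbh] -> 9 lines: vizhi dwg ajesh lmvka jyhof iivl hgl fgfbh ukfua
Hunk 4: at line 1 remove [dwg,ajesh] add [jbwb] -> 8 lines: vizhi jbwb lmvka jyhof iivl hgl fgfbh ukfua
Hunk 5: at line 3 remove [iivl,hgl] add [kzr] -> 7 lines: vizhi jbwb lmvka jyhof kzr fgfbh ukfua
Final line count: 7

Answer: 7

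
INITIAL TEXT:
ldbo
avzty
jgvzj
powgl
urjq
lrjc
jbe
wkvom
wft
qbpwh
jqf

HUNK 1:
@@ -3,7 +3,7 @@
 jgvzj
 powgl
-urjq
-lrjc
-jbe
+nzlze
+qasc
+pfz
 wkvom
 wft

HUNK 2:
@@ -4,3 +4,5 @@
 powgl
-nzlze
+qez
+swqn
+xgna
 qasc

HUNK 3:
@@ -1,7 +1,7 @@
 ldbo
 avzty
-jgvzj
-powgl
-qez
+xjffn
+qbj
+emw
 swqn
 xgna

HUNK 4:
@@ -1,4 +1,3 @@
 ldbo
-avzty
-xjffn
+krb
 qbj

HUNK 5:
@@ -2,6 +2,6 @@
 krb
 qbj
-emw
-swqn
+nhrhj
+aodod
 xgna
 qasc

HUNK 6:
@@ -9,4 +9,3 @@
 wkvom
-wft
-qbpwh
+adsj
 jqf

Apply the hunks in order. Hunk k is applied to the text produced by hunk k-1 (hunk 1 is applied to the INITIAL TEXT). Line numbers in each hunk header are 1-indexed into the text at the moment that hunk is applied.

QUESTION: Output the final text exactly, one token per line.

Answer: ldbo
krb
qbj
nhrhj
aodod
xgna
qasc
pfz
wkvom
adsj
jqf

Derivation:
Hunk 1: at line 3 remove [urjq,lrjc,jbe] add [nzlze,qasc,pfz] -> 11 lines: ldbo avzty jgvzj powgl nzlze qasc pfz wkvom wft qbpwh jqf
Hunk 2: at line 4 remove [nzlze] add [qez,swqn,xgna] -> 13 lines: ldbo avzty jgvzj powgl qez swqn xgna qasc pfz wkvom wft qbpwh jqf
Hunk 3: at line 1 remove [jgvzj,powgl,qez] add [xjffn,qbj,emw] -> 13 lines: ldbo avzty xjffn qbj emw swqn xgna qasc pfz wkvom wft qbpwh jqf
Hunk 4: at line 1 remove [avzty,xjffn] add [krb] -> 12 lines: ldbo krb qbj emw swqn xgna qasc pfz wkvom wft qbpwh jqf
Hunk 5: at line 2 remove [emw,swqn] add [nhrhj,aodod] -> 12 lines: ldbo krb qbj nhrhj aodod xgna qasc pfz wkvom wft qbpwh jqf
Hunk 6: at line 9 remove [wft,qbpwh] add [adsj] -> 11 lines: ldbo krb qbj nhrhj aodod xgna qasc pfz wkvom adsj jqf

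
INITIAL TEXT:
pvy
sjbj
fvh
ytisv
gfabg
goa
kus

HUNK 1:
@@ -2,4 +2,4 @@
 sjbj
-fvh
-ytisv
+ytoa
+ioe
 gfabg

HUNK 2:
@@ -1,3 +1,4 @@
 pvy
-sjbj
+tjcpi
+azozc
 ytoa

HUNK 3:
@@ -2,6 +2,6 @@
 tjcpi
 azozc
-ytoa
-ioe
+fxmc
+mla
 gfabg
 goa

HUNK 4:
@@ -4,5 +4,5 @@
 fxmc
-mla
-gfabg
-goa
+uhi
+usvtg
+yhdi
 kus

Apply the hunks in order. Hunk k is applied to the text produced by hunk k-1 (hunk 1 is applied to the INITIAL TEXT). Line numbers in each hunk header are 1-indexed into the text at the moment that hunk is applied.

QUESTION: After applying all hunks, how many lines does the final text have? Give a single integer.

Answer: 8

Derivation:
Hunk 1: at line 2 remove [fvh,ytisv] add [ytoa,ioe] -> 7 lines: pvy sjbj ytoa ioe gfabg goa kus
Hunk 2: at line 1 remove [sjbj] add [tjcpi,azozc] -> 8 lines: pvy tjcpi azozc ytoa ioe gfabg goa kus
Hunk 3: at line 2 remove [ytoa,ioe] add [fxmc,mla] -> 8 lines: pvy tjcpi azozc fxmc mla gfabg goa kus
Hunk 4: at line 4 remove [mla,gfabg,goa] add [uhi,usvtg,yhdi] -> 8 lines: pvy tjcpi azozc fxmc uhi usvtg yhdi kus
Final line count: 8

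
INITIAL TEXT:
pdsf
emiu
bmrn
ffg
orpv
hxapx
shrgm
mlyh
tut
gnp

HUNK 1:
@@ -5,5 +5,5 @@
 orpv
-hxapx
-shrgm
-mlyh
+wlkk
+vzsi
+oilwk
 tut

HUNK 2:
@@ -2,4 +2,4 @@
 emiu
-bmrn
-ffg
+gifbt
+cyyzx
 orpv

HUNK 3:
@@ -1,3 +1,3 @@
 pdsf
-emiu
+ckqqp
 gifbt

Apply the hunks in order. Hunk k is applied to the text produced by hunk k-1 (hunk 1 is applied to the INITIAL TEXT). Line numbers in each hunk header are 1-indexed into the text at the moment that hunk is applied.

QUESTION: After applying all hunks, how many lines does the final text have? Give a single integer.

Hunk 1: at line 5 remove [hxapx,shrgm,mlyh] add [wlkk,vzsi,oilwk] -> 10 lines: pdsf emiu bmrn ffg orpv wlkk vzsi oilwk tut gnp
Hunk 2: at line 2 remove [bmrn,ffg] add [gifbt,cyyzx] -> 10 lines: pdsf emiu gifbt cyyzx orpv wlkk vzsi oilwk tut gnp
Hunk 3: at line 1 remove [emiu] add [ckqqp] -> 10 lines: pdsf ckqqp gifbt cyyzx orpv wlkk vzsi oilwk tut gnp
Final line count: 10

Answer: 10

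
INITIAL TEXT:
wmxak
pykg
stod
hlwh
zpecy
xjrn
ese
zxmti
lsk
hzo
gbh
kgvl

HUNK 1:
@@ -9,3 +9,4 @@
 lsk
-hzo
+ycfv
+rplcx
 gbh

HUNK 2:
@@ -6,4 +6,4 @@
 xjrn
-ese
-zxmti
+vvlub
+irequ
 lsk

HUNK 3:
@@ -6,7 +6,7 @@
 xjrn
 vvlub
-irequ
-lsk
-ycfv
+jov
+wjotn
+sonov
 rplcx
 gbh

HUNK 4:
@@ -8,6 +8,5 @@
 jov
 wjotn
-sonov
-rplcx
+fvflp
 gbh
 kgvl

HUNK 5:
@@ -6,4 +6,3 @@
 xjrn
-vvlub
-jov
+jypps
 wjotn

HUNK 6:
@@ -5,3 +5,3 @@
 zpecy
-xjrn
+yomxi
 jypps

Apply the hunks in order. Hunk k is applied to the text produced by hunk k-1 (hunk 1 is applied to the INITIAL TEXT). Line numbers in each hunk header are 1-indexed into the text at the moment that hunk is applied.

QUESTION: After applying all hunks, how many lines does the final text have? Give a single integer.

Answer: 11

Derivation:
Hunk 1: at line 9 remove [hzo] add [ycfv,rplcx] -> 13 lines: wmxak pykg stod hlwh zpecy xjrn ese zxmti lsk ycfv rplcx gbh kgvl
Hunk 2: at line 6 remove [ese,zxmti] add [vvlub,irequ] -> 13 lines: wmxak pykg stod hlwh zpecy xjrn vvlub irequ lsk ycfv rplcx gbh kgvl
Hunk 3: at line 6 remove [irequ,lsk,ycfv] add [jov,wjotn,sonov] -> 13 lines: wmxak pykg stod hlwh zpecy xjrn vvlub jov wjotn sonov rplcx gbh kgvl
Hunk 4: at line 8 remove [sonov,rplcx] add [fvflp] -> 12 lines: wmxak pykg stod hlwh zpecy xjrn vvlub jov wjotn fvflp gbh kgvl
Hunk 5: at line 6 remove [vvlub,jov] add [jypps] -> 11 lines: wmxak pykg stod hlwh zpecy xjrn jypps wjotn fvflp gbh kgvl
Hunk 6: at line 5 remove [xjrn] add [yomxi] -> 11 lines: wmxak pykg stod hlwh zpecy yomxi jypps wjotn fvflp gbh kgvl
Final line count: 11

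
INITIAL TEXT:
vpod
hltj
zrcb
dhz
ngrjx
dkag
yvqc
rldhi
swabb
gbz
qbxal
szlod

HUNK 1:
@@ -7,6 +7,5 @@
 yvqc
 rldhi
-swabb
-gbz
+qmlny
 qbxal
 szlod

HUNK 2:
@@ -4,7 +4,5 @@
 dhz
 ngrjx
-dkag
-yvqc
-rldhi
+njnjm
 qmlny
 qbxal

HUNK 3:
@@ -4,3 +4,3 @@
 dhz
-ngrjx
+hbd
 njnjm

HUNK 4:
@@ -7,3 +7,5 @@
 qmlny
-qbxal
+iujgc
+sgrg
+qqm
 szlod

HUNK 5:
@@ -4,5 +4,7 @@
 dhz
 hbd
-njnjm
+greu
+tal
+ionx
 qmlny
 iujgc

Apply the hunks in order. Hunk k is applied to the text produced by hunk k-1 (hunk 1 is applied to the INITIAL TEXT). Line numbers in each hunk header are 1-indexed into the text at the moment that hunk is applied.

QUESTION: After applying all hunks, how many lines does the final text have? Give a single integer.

Hunk 1: at line 7 remove [swabb,gbz] add [qmlny] -> 11 lines: vpod hltj zrcb dhz ngrjx dkag yvqc rldhi qmlny qbxal szlod
Hunk 2: at line 4 remove [dkag,yvqc,rldhi] add [njnjm] -> 9 lines: vpod hltj zrcb dhz ngrjx njnjm qmlny qbxal szlod
Hunk 3: at line 4 remove [ngrjx] add [hbd] -> 9 lines: vpod hltj zrcb dhz hbd njnjm qmlny qbxal szlod
Hunk 4: at line 7 remove [qbxal] add [iujgc,sgrg,qqm] -> 11 lines: vpod hltj zrcb dhz hbd njnjm qmlny iujgc sgrg qqm szlod
Hunk 5: at line 4 remove [njnjm] add [greu,tal,ionx] -> 13 lines: vpod hltj zrcb dhz hbd greu tal ionx qmlny iujgc sgrg qqm szlod
Final line count: 13

Answer: 13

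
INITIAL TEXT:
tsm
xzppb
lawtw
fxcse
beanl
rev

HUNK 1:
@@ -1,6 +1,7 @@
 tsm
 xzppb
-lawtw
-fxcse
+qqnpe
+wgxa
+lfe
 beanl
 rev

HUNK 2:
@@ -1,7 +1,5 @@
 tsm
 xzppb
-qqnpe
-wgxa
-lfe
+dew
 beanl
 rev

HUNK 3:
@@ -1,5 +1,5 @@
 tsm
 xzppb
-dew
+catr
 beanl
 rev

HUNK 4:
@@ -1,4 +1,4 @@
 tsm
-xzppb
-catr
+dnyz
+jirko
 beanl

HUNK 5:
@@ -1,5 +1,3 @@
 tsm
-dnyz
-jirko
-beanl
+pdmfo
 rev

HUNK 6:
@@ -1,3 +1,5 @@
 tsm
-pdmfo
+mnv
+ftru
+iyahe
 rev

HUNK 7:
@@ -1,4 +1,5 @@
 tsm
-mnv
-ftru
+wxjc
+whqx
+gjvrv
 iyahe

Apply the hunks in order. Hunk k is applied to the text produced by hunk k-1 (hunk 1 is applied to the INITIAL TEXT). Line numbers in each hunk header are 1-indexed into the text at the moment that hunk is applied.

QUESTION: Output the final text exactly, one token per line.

Answer: tsm
wxjc
whqx
gjvrv
iyahe
rev

Derivation:
Hunk 1: at line 1 remove [lawtw,fxcse] add [qqnpe,wgxa,lfe] -> 7 lines: tsm xzppb qqnpe wgxa lfe beanl rev
Hunk 2: at line 1 remove [qqnpe,wgxa,lfe] add [dew] -> 5 lines: tsm xzppb dew beanl rev
Hunk 3: at line 1 remove [dew] add [catr] -> 5 lines: tsm xzppb catr beanl rev
Hunk 4: at line 1 remove [xzppb,catr] add [dnyz,jirko] -> 5 lines: tsm dnyz jirko beanl rev
Hunk 5: at line 1 remove [dnyz,jirko,beanl] add [pdmfo] -> 3 lines: tsm pdmfo rev
Hunk 6: at line 1 remove [pdmfo] add [mnv,ftru,iyahe] -> 5 lines: tsm mnv ftru iyahe rev
Hunk 7: at line 1 remove [mnv,ftru] add [wxjc,whqx,gjvrv] -> 6 lines: tsm wxjc whqx gjvrv iyahe rev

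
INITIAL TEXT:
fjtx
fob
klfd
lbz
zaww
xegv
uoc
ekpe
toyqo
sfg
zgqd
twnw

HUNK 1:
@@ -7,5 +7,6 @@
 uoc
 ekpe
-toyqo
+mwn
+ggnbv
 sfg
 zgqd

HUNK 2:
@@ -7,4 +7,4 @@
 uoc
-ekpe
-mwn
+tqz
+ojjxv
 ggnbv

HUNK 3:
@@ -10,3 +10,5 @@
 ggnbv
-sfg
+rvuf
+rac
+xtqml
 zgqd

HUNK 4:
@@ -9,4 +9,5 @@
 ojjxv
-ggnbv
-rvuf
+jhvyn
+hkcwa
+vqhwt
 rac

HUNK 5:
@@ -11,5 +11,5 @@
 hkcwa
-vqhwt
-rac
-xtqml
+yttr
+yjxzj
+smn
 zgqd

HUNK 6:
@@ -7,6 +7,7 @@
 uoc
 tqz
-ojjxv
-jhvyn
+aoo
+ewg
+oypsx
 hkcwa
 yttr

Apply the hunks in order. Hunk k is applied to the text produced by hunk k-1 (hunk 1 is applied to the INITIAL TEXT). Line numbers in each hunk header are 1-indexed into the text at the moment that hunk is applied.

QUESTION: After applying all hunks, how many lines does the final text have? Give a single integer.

Answer: 17

Derivation:
Hunk 1: at line 7 remove [toyqo] add [mwn,ggnbv] -> 13 lines: fjtx fob klfd lbz zaww xegv uoc ekpe mwn ggnbv sfg zgqd twnw
Hunk 2: at line 7 remove [ekpe,mwn] add [tqz,ojjxv] -> 13 lines: fjtx fob klfd lbz zaww xegv uoc tqz ojjxv ggnbv sfg zgqd twnw
Hunk 3: at line 10 remove [sfg] add [rvuf,rac,xtqml] -> 15 lines: fjtx fob klfd lbz zaww xegv uoc tqz ojjxv ggnbv rvuf rac xtqml zgqd twnw
Hunk 4: at line 9 remove [ggnbv,rvuf] add [jhvyn,hkcwa,vqhwt] -> 16 lines: fjtx fob klfd lbz zaww xegv uoc tqz ojjxv jhvyn hkcwa vqhwt rac xtqml zgqd twnw
Hunk 5: at line 11 remove [vqhwt,rac,xtqml] add [yttr,yjxzj,smn] -> 16 lines: fjtx fob klfd lbz zaww xegv uoc tqz ojjxv jhvyn hkcwa yttr yjxzj smn zgqd twnw
Hunk 6: at line 7 remove [ojjxv,jhvyn] add [aoo,ewg,oypsx] -> 17 lines: fjtx fob klfd lbz zaww xegv uoc tqz aoo ewg oypsx hkcwa yttr yjxzj smn zgqd twnw
Final line count: 17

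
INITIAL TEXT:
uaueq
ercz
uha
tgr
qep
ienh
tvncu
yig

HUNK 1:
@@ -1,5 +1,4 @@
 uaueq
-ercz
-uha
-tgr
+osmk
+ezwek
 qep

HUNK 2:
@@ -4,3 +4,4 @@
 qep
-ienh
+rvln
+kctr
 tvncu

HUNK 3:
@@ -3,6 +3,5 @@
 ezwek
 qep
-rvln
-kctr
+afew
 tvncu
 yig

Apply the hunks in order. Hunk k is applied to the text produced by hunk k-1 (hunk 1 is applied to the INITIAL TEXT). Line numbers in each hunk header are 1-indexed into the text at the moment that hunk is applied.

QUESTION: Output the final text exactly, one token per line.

Hunk 1: at line 1 remove [ercz,uha,tgr] add [osmk,ezwek] -> 7 lines: uaueq osmk ezwek qep ienh tvncu yig
Hunk 2: at line 4 remove [ienh] add [rvln,kctr] -> 8 lines: uaueq osmk ezwek qep rvln kctr tvncu yig
Hunk 3: at line 3 remove [rvln,kctr] add [afew] -> 7 lines: uaueq osmk ezwek qep afew tvncu yig

Answer: uaueq
osmk
ezwek
qep
afew
tvncu
yig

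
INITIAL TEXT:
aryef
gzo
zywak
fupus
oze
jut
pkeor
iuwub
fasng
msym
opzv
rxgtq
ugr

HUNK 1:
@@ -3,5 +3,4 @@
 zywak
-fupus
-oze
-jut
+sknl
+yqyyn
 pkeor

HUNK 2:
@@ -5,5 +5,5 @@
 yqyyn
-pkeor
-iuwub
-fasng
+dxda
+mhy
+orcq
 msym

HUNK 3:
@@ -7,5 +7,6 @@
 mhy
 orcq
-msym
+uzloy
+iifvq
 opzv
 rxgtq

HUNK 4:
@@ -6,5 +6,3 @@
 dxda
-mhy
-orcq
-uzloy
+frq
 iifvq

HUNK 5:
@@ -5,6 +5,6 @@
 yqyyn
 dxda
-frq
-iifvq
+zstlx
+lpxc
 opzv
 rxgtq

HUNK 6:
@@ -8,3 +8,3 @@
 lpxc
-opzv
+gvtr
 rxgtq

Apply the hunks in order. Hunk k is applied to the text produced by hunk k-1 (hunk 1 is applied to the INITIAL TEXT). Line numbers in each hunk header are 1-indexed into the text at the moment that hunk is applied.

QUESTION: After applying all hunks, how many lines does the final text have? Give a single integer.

Answer: 11

Derivation:
Hunk 1: at line 3 remove [fupus,oze,jut] add [sknl,yqyyn] -> 12 lines: aryef gzo zywak sknl yqyyn pkeor iuwub fasng msym opzv rxgtq ugr
Hunk 2: at line 5 remove [pkeor,iuwub,fasng] add [dxda,mhy,orcq] -> 12 lines: aryef gzo zywak sknl yqyyn dxda mhy orcq msym opzv rxgtq ugr
Hunk 3: at line 7 remove [msym] add [uzloy,iifvq] -> 13 lines: aryef gzo zywak sknl yqyyn dxda mhy orcq uzloy iifvq opzv rxgtq ugr
Hunk 4: at line 6 remove [mhy,orcq,uzloy] add [frq] -> 11 lines: aryef gzo zywak sknl yqyyn dxda frq iifvq opzv rxgtq ugr
Hunk 5: at line 5 remove [frq,iifvq] add [zstlx,lpxc] -> 11 lines: aryef gzo zywak sknl yqyyn dxda zstlx lpxc opzv rxgtq ugr
Hunk 6: at line 8 remove [opzv] add [gvtr] -> 11 lines: aryef gzo zywak sknl yqyyn dxda zstlx lpxc gvtr rxgtq ugr
Final line count: 11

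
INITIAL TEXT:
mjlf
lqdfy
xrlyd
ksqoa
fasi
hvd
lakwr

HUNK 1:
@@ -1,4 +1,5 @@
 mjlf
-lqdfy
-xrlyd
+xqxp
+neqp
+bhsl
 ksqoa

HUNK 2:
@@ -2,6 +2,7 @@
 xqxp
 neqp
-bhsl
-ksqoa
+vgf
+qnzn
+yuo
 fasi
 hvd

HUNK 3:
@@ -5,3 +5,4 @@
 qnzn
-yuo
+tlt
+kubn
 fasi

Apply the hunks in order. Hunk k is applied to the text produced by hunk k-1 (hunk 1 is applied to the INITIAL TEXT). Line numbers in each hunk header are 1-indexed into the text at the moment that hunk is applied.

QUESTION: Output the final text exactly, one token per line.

Hunk 1: at line 1 remove [lqdfy,xrlyd] add [xqxp,neqp,bhsl] -> 8 lines: mjlf xqxp neqp bhsl ksqoa fasi hvd lakwr
Hunk 2: at line 2 remove [bhsl,ksqoa] add [vgf,qnzn,yuo] -> 9 lines: mjlf xqxp neqp vgf qnzn yuo fasi hvd lakwr
Hunk 3: at line 5 remove [yuo] add [tlt,kubn] -> 10 lines: mjlf xqxp neqp vgf qnzn tlt kubn fasi hvd lakwr

Answer: mjlf
xqxp
neqp
vgf
qnzn
tlt
kubn
fasi
hvd
lakwr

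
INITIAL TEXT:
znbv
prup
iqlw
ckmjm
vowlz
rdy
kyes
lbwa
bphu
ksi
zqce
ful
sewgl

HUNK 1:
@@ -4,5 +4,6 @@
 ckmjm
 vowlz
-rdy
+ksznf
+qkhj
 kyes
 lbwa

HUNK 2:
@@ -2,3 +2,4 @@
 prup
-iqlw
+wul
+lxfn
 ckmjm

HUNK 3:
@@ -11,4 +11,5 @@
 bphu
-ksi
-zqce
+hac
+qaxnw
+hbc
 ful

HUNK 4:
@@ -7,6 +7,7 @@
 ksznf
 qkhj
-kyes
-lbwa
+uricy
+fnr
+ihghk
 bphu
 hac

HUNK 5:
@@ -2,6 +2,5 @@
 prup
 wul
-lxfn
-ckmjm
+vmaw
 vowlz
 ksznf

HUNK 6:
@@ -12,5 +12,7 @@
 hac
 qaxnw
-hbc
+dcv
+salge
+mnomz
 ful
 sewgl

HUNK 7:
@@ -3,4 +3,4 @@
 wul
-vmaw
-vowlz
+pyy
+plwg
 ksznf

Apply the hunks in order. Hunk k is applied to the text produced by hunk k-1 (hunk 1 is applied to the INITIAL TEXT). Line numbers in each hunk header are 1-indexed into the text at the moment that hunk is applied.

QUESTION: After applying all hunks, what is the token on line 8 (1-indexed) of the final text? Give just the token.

Hunk 1: at line 4 remove [rdy] add [ksznf,qkhj] -> 14 lines: znbv prup iqlw ckmjm vowlz ksznf qkhj kyes lbwa bphu ksi zqce ful sewgl
Hunk 2: at line 2 remove [iqlw] add [wul,lxfn] -> 15 lines: znbv prup wul lxfn ckmjm vowlz ksznf qkhj kyes lbwa bphu ksi zqce ful sewgl
Hunk 3: at line 11 remove [ksi,zqce] add [hac,qaxnw,hbc] -> 16 lines: znbv prup wul lxfn ckmjm vowlz ksznf qkhj kyes lbwa bphu hac qaxnw hbc ful sewgl
Hunk 4: at line 7 remove [kyes,lbwa] add [uricy,fnr,ihghk] -> 17 lines: znbv prup wul lxfn ckmjm vowlz ksznf qkhj uricy fnr ihghk bphu hac qaxnw hbc ful sewgl
Hunk 5: at line 2 remove [lxfn,ckmjm] add [vmaw] -> 16 lines: znbv prup wul vmaw vowlz ksznf qkhj uricy fnr ihghk bphu hac qaxnw hbc ful sewgl
Hunk 6: at line 12 remove [hbc] add [dcv,salge,mnomz] -> 18 lines: znbv prup wul vmaw vowlz ksznf qkhj uricy fnr ihghk bphu hac qaxnw dcv salge mnomz ful sewgl
Hunk 7: at line 3 remove [vmaw,vowlz] add [pyy,plwg] -> 18 lines: znbv prup wul pyy plwg ksznf qkhj uricy fnr ihghk bphu hac qaxnw dcv salge mnomz ful sewgl
Final line 8: uricy

Answer: uricy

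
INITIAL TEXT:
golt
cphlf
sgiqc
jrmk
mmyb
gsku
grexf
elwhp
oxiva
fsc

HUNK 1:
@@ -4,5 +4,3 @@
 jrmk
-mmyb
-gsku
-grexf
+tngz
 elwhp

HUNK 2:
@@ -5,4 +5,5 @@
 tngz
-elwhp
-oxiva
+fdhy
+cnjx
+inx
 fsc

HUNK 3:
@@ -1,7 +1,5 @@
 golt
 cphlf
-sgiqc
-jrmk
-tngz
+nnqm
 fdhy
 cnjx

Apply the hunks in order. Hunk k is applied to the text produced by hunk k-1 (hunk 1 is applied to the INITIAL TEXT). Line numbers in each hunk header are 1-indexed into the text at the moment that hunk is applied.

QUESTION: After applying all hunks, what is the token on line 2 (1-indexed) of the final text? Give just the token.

Hunk 1: at line 4 remove [mmyb,gsku,grexf] add [tngz] -> 8 lines: golt cphlf sgiqc jrmk tngz elwhp oxiva fsc
Hunk 2: at line 5 remove [elwhp,oxiva] add [fdhy,cnjx,inx] -> 9 lines: golt cphlf sgiqc jrmk tngz fdhy cnjx inx fsc
Hunk 3: at line 1 remove [sgiqc,jrmk,tngz] add [nnqm] -> 7 lines: golt cphlf nnqm fdhy cnjx inx fsc
Final line 2: cphlf

Answer: cphlf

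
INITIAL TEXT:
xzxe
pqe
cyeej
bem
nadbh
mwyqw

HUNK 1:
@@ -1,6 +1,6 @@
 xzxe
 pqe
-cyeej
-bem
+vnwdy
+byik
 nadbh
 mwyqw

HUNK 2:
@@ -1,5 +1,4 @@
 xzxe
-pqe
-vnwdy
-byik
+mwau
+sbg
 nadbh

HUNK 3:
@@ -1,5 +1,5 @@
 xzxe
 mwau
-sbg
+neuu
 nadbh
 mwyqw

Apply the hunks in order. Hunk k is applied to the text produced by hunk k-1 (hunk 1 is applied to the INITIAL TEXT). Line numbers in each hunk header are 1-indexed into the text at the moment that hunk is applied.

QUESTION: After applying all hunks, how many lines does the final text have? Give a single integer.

Answer: 5

Derivation:
Hunk 1: at line 1 remove [cyeej,bem] add [vnwdy,byik] -> 6 lines: xzxe pqe vnwdy byik nadbh mwyqw
Hunk 2: at line 1 remove [pqe,vnwdy,byik] add [mwau,sbg] -> 5 lines: xzxe mwau sbg nadbh mwyqw
Hunk 3: at line 1 remove [sbg] add [neuu] -> 5 lines: xzxe mwau neuu nadbh mwyqw
Final line count: 5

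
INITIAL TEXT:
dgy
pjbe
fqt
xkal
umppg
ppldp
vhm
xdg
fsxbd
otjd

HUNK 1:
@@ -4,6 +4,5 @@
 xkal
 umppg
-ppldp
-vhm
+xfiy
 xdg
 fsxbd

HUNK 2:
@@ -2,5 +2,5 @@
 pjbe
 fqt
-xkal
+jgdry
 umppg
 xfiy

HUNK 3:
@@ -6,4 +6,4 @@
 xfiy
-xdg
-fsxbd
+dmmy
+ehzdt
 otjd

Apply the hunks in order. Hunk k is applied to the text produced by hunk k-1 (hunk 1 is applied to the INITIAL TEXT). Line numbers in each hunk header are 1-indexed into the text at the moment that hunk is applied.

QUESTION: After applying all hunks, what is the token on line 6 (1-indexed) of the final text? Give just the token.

Answer: xfiy

Derivation:
Hunk 1: at line 4 remove [ppldp,vhm] add [xfiy] -> 9 lines: dgy pjbe fqt xkal umppg xfiy xdg fsxbd otjd
Hunk 2: at line 2 remove [xkal] add [jgdry] -> 9 lines: dgy pjbe fqt jgdry umppg xfiy xdg fsxbd otjd
Hunk 3: at line 6 remove [xdg,fsxbd] add [dmmy,ehzdt] -> 9 lines: dgy pjbe fqt jgdry umppg xfiy dmmy ehzdt otjd
Final line 6: xfiy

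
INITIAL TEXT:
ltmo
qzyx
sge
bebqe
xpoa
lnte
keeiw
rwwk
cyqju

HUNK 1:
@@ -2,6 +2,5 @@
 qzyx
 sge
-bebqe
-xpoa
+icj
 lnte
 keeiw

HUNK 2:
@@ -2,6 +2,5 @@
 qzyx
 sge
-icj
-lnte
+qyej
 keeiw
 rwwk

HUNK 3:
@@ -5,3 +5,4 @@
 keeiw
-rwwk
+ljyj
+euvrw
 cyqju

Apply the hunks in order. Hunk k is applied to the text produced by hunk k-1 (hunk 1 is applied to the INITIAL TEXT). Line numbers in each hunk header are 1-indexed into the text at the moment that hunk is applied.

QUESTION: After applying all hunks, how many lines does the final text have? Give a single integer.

Hunk 1: at line 2 remove [bebqe,xpoa] add [icj] -> 8 lines: ltmo qzyx sge icj lnte keeiw rwwk cyqju
Hunk 2: at line 2 remove [icj,lnte] add [qyej] -> 7 lines: ltmo qzyx sge qyej keeiw rwwk cyqju
Hunk 3: at line 5 remove [rwwk] add [ljyj,euvrw] -> 8 lines: ltmo qzyx sge qyej keeiw ljyj euvrw cyqju
Final line count: 8

Answer: 8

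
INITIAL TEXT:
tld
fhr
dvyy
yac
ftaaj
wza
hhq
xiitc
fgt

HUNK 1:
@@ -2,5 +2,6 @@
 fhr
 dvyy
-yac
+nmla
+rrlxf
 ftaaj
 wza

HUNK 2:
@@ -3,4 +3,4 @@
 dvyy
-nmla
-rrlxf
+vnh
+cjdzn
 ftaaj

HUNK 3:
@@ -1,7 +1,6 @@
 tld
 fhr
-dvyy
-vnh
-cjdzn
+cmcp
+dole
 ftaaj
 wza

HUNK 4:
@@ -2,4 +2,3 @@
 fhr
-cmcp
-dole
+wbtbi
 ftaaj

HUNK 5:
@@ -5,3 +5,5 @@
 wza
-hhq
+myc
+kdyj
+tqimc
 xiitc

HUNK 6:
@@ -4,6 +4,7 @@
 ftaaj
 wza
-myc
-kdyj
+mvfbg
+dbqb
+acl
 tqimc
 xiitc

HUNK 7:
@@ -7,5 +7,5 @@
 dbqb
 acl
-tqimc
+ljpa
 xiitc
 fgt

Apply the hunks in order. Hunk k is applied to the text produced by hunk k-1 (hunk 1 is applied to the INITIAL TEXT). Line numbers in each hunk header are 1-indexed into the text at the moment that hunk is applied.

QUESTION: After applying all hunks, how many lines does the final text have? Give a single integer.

Answer: 11

Derivation:
Hunk 1: at line 2 remove [yac] add [nmla,rrlxf] -> 10 lines: tld fhr dvyy nmla rrlxf ftaaj wza hhq xiitc fgt
Hunk 2: at line 3 remove [nmla,rrlxf] add [vnh,cjdzn] -> 10 lines: tld fhr dvyy vnh cjdzn ftaaj wza hhq xiitc fgt
Hunk 3: at line 1 remove [dvyy,vnh,cjdzn] add [cmcp,dole] -> 9 lines: tld fhr cmcp dole ftaaj wza hhq xiitc fgt
Hunk 4: at line 2 remove [cmcp,dole] add [wbtbi] -> 8 lines: tld fhr wbtbi ftaaj wza hhq xiitc fgt
Hunk 5: at line 5 remove [hhq] add [myc,kdyj,tqimc] -> 10 lines: tld fhr wbtbi ftaaj wza myc kdyj tqimc xiitc fgt
Hunk 6: at line 4 remove [myc,kdyj] add [mvfbg,dbqb,acl] -> 11 lines: tld fhr wbtbi ftaaj wza mvfbg dbqb acl tqimc xiitc fgt
Hunk 7: at line 7 remove [tqimc] add [ljpa] -> 11 lines: tld fhr wbtbi ftaaj wza mvfbg dbqb acl ljpa xiitc fgt
Final line count: 11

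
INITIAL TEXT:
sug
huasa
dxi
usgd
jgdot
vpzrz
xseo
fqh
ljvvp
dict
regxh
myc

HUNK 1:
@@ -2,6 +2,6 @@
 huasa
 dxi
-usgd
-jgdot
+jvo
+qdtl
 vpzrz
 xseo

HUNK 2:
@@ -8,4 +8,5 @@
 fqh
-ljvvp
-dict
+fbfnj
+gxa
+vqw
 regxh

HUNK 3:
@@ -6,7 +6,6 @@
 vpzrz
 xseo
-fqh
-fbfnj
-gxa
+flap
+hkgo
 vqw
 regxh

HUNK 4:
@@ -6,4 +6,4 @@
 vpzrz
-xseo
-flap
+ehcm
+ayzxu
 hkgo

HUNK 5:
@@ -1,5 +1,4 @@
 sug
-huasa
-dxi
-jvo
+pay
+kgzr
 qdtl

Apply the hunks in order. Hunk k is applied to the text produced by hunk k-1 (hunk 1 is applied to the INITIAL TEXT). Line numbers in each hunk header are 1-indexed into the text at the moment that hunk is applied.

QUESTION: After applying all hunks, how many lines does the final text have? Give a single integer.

Hunk 1: at line 2 remove [usgd,jgdot] add [jvo,qdtl] -> 12 lines: sug huasa dxi jvo qdtl vpzrz xseo fqh ljvvp dict regxh myc
Hunk 2: at line 8 remove [ljvvp,dict] add [fbfnj,gxa,vqw] -> 13 lines: sug huasa dxi jvo qdtl vpzrz xseo fqh fbfnj gxa vqw regxh myc
Hunk 3: at line 6 remove [fqh,fbfnj,gxa] add [flap,hkgo] -> 12 lines: sug huasa dxi jvo qdtl vpzrz xseo flap hkgo vqw regxh myc
Hunk 4: at line 6 remove [xseo,flap] add [ehcm,ayzxu] -> 12 lines: sug huasa dxi jvo qdtl vpzrz ehcm ayzxu hkgo vqw regxh myc
Hunk 5: at line 1 remove [huasa,dxi,jvo] add [pay,kgzr] -> 11 lines: sug pay kgzr qdtl vpzrz ehcm ayzxu hkgo vqw regxh myc
Final line count: 11

Answer: 11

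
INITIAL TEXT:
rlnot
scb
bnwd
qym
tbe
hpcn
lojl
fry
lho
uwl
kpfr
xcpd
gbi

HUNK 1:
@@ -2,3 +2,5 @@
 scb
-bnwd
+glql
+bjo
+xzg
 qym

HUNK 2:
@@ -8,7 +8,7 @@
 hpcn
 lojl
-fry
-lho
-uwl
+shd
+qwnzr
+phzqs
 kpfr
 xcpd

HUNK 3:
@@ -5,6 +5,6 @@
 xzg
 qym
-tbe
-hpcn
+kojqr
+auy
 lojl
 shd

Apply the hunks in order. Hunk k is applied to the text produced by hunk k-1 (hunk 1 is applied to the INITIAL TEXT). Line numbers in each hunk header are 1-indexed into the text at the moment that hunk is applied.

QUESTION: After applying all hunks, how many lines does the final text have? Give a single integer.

Answer: 15

Derivation:
Hunk 1: at line 2 remove [bnwd] add [glql,bjo,xzg] -> 15 lines: rlnot scb glql bjo xzg qym tbe hpcn lojl fry lho uwl kpfr xcpd gbi
Hunk 2: at line 8 remove [fry,lho,uwl] add [shd,qwnzr,phzqs] -> 15 lines: rlnot scb glql bjo xzg qym tbe hpcn lojl shd qwnzr phzqs kpfr xcpd gbi
Hunk 3: at line 5 remove [tbe,hpcn] add [kojqr,auy] -> 15 lines: rlnot scb glql bjo xzg qym kojqr auy lojl shd qwnzr phzqs kpfr xcpd gbi
Final line count: 15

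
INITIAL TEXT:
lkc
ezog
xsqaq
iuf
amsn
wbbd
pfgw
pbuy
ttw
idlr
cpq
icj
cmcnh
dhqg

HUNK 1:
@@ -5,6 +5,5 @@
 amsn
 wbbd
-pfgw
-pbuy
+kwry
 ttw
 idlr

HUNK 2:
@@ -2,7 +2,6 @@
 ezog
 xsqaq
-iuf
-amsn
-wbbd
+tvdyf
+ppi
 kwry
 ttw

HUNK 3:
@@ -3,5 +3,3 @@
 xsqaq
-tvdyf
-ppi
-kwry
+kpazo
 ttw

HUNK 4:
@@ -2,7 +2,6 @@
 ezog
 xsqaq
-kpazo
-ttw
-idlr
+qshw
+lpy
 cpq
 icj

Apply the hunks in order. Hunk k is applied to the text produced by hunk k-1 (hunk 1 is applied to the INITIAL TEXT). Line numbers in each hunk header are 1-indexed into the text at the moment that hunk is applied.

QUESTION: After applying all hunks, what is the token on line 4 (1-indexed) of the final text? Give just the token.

Hunk 1: at line 5 remove [pfgw,pbuy] add [kwry] -> 13 lines: lkc ezog xsqaq iuf amsn wbbd kwry ttw idlr cpq icj cmcnh dhqg
Hunk 2: at line 2 remove [iuf,amsn,wbbd] add [tvdyf,ppi] -> 12 lines: lkc ezog xsqaq tvdyf ppi kwry ttw idlr cpq icj cmcnh dhqg
Hunk 3: at line 3 remove [tvdyf,ppi,kwry] add [kpazo] -> 10 lines: lkc ezog xsqaq kpazo ttw idlr cpq icj cmcnh dhqg
Hunk 4: at line 2 remove [kpazo,ttw,idlr] add [qshw,lpy] -> 9 lines: lkc ezog xsqaq qshw lpy cpq icj cmcnh dhqg
Final line 4: qshw

Answer: qshw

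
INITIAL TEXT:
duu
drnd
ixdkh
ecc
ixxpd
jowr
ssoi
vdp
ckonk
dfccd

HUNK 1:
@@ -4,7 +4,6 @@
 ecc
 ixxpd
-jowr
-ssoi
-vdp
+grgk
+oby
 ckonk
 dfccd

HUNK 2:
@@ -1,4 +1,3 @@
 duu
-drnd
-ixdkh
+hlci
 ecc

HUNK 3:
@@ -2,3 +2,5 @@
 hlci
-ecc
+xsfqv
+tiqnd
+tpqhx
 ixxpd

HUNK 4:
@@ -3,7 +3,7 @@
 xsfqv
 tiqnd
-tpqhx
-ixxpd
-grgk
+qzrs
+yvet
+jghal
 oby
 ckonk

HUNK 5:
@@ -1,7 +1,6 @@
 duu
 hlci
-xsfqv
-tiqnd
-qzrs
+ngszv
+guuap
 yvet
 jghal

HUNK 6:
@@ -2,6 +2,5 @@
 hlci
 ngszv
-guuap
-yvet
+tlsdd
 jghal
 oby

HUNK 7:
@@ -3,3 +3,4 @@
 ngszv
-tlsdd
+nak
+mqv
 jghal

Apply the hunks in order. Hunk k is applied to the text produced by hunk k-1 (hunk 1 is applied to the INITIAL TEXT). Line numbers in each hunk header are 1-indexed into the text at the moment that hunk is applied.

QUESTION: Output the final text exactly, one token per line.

Answer: duu
hlci
ngszv
nak
mqv
jghal
oby
ckonk
dfccd

Derivation:
Hunk 1: at line 4 remove [jowr,ssoi,vdp] add [grgk,oby] -> 9 lines: duu drnd ixdkh ecc ixxpd grgk oby ckonk dfccd
Hunk 2: at line 1 remove [drnd,ixdkh] add [hlci] -> 8 lines: duu hlci ecc ixxpd grgk oby ckonk dfccd
Hunk 3: at line 2 remove [ecc] add [xsfqv,tiqnd,tpqhx] -> 10 lines: duu hlci xsfqv tiqnd tpqhx ixxpd grgk oby ckonk dfccd
Hunk 4: at line 3 remove [tpqhx,ixxpd,grgk] add [qzrs,yvet,jghal] -> 10 lines: duu hlci xsfqv tiqnd qzrs yvet jghal oby ckonk dfccd
Hunk 5: at line 1 remove [xsfqv,tiqnd,qzrs] add [ngszv,guuap] -> 9 lines: duu hlci ngszv guuap yvet jghal oby ckonk dfccd
Hunk 6: at line 2 remove [guuap,yvet] add [tlsdd] -> 8 lines: duu hlci ngszv tlsdd jghal oby ckonk dfccd
Hunk 7: at line 3 remove [tlsdd] add [nak,mqv] -> 9 lines: duu hlci ngszv nak mqv jghal oby ckonk dfccd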